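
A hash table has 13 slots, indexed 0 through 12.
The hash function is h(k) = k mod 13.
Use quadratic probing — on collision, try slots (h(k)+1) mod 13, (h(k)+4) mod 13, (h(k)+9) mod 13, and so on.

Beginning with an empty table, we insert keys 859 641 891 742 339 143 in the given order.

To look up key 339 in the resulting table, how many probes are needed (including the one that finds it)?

859: h=1 => slot 1
641: h=4 => slot 4
891: h=7 => slot 7
742: h=1, probe 1,2 => slot 2
339: h=1, probe 1,2,5 => slot 5
143: h=0 => slot 0
Table: [143, 859, 742, ∅, 641, 339, ∅, 891, ∅, ∅, ∅, ∅, ∅]
Lookup 339: h=1, probe 1,2,5 → found at 5.

3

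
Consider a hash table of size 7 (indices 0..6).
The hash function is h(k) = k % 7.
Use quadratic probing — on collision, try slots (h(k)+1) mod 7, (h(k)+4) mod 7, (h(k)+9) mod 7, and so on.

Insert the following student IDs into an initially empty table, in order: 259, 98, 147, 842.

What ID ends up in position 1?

259 hashes to 0; slot 0 is free → place at 0.
98 hashes to 0; 0 taken → place at 1.
147 hashes to 0; 0,1 taken → place at 4.
842 hashes to 2; slot 2 is free → place at 2.
Table: [259, 98, 842, _, 147, _, _]

98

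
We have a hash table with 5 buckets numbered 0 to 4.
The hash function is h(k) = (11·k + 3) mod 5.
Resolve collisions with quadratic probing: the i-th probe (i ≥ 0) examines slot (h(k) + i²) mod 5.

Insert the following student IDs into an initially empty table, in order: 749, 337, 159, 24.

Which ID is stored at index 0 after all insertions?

Insert 749: h=2, slot 2 empty → index 2.
Insert 337: h=0, slot 0 empty → index 0.
Insert 159: h=2, slot 2 occupied → index 3.
Insert 24: h=2, slots 2,3 occupied → index 1.
Table: [337, 24, 749, 159, —]

337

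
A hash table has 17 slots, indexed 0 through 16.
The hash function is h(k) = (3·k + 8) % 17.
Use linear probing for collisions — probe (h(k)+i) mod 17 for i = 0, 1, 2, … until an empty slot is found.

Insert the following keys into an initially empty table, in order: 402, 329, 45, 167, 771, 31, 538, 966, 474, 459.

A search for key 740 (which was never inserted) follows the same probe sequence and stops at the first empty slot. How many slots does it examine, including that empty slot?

Insert 402: h=7, slot 7 empty → index 7.
Insert 329: h=9, slot 9 empty → index 9.
Insert 45: h=7, slot 7 occupied → index 8.
Insert 167: h=16, slot 16 empty → index 16.
Insert 771: h=9, slot 9 occupied → index 10.
Insert 31: h=16, slot 16 occupied → index 0.
Insert 538: h=7, slots 7,8,9,10 occupied → index 11.
Insert 966: h=16, slots 16,0 occupied → index 1.
Insert 474: h=2, slot 2 empty → index 2.
Insert 459: h=8, slots 8,9,10,11 occupied → index 12.
Table: [31, 966, 474, ., ., ., ., 402, 45, 329, 771, 538, 459, ., ., ., 167]
Lookup 740: h=1, probe 1,2,3 → slot 3 empty, not found.

3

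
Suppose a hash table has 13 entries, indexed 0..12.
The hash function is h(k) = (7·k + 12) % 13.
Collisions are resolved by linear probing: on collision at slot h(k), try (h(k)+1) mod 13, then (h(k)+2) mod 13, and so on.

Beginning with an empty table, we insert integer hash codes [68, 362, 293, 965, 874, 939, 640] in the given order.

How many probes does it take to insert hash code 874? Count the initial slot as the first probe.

Insert 68: h=7, slot 7 empty => index 7.
Insert 362: h=11, slot 11 empty => index 11.
Insert 293: h=9, slot 9 empty => index 9.
Insert 965: h=7, slot 7 occupied => index 8.
Insert 874: h=7, slots 7,8,9 occupied => index 10.
Insert 939: h=7, slots 7,8,9,10,11 occupied => index 12.
Insert 640: h=7, slots 7,8,9,10,11,12 occupied => index 0.
Table: [640, _, _, _, _, _, _, 68, 965, 293, 874, 362, 939]

4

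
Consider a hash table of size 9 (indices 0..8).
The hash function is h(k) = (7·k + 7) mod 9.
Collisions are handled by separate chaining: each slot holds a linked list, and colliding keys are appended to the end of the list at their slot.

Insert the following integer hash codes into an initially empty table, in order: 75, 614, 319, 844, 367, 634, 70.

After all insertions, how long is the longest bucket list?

3

75 -> bucket 1
614 -> bucket 3
319 -> bucket 8
844 -> bucket 2
367 -> bucket 2 (collision)
634 -> bucket 8 (collision)
70 -> bucket 2 (collision)
Final buckets:
0: —
1: 75
2: 844 -> 367 -> 70
3: 614
4: —
5: —
6: —
7: —
8: 319 -> 634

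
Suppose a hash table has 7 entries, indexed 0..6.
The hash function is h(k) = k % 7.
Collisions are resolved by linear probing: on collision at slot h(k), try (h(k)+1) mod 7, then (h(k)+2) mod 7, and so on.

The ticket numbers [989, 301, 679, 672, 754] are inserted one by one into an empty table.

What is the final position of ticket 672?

3

989: h=2 => slot 2
301: h=0 => slot 0
679: h=0, probe 0,1 => slot 1
672: h=0, probe 0,1,2,3 => slot 3
754: h=5 => slot 5
Table: [301, 679, 989, 672, ∅, 754, ∅]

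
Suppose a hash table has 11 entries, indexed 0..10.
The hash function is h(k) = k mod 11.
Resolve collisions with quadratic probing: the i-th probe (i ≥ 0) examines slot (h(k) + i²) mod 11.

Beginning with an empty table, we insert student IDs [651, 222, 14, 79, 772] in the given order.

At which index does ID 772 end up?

Insert 651: h=2, slot 2 empty -> index 2.
Insert 222: h=2, slot 2 occupied -> index 3.
Insert 14: h=3, slot 3 occupied -> index 4.
Insert 79: h=2, slots 2,3 occupied -> index 6.
Insert 772: h=2, slots 2,3,6 occupied -> index 0.
Table: [772, ∅, 651, 222, 14, ∅, 79, ∅, ∅, ∅, ∅]

0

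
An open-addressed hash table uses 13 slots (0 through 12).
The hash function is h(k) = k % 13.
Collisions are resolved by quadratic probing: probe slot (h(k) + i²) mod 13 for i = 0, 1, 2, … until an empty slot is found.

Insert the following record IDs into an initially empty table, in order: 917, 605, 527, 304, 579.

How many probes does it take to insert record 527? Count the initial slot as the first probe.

3

917 hashes to 7; slot 7 is free -> place at 7.
605 hashes to 7; 7 taken -> place at 8.
527 hashes to 7; 7,8 taken -> place at 11.
304 hashes to 5; slot 5 is free -> place at 5.
579 hashes to 7; 7,8,11 taken -> place at 3.
Table: [—, —, —, 579, —, 304, —, 917, 605, —, —, 527, —]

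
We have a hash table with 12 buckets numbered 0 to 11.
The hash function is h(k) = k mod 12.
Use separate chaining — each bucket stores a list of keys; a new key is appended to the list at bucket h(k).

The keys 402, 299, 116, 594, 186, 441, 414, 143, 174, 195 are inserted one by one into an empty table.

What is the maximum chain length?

5

Insert 402: h=6, bucket 6 empty → new chain.
Insert 299: h=11, bucket 11 empty → new chain.
Insert 116: h=8, bucket 8 empty → new chain.
Insert 594: h=6, bucket 6 nonempty → append to chain.
Insert 186: h=6, bucket 6 nonempty → append to chain.
Insert 441: h=9, bucket 9 empty → new chain.
Insert 414: h=6, bucket 6 nonempty → append to chain.
Insert 143: h=11, bucket 11 nonempty → append to chain.
Insert 174: h=6, bucket 6 nonempty → append to chain.
Insert 195: h=3, bucket 3 empty → new chain.
Final buckets:
0: —
1: —
2: —
3: 195
4: —
5: —
6: 402 -> 594 -> 186 -> 414 -> 174
7: —
8: 116
9: 441
10: —
11: 299 -> 143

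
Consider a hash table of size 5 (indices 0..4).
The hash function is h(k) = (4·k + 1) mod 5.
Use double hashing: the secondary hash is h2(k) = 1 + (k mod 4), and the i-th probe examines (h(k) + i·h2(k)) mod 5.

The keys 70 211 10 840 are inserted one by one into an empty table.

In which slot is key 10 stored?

Insert 70: h=1, slot 1 empty → index 1.
Insert 211: h=0, slot 0 empty → index 0.
Insert 10: h=1, h2=3, slot 1 occupied → index 4.
Insert 840: h=1, h2=1, slot 1 occupied → index 2.
Table: [211, 70, 840, _, 10]

4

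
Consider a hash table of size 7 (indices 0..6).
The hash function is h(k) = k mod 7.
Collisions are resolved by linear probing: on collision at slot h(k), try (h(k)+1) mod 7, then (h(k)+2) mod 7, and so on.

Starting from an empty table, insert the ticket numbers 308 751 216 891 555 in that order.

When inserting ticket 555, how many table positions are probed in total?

308 hashes to 0; slot 0 is free -> place at 0.
751 hashes to 2; slot 2 is free -> place at 2.
216 hashes to 6; slot 6 is free -> place at 6.
891 hashes to 2; 2 taken -> place at 3.
555 hashes to 2; 2,3 taken -> place at 4.
Table: [308, _, 751, 891, 555, _, 216]

3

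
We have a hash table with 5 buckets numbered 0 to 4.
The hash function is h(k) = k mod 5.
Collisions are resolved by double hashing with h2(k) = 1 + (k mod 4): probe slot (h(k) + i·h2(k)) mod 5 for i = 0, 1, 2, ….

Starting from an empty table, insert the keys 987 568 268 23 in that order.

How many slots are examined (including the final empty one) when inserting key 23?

3

987: h=2 -> slot 2
568: h=3 -> slot 3
268: h=3, h2=1, probe 3,4 -> slot 4
23: h=3, h2=4, probe 3,2,1 -> slot 1
Table: [-, 23, 987, 568, 268]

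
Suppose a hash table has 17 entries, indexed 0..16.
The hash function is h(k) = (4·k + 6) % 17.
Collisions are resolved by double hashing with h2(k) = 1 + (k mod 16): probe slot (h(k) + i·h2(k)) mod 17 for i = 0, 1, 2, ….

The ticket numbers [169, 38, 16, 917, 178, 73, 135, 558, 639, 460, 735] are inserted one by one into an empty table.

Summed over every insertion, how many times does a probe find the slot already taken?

169 hashes to 2; slot 2 is free => place at 2.
38 hashes to 5; slot 5 is free => place at 5.
16 hashes to 2, h2=1; 2 taken => place at 3.
917 hashes to 2, h2=6; 2 taken => place at 8.
178 hashes to 4; slot 4 is free => place at 4.
73 hashes to 9; slot 9 is free => place at 9.
135 hashes to 2, h2=8; 2 taken => place at 10.
558 hashes to 11; slot 11 is free => place at 11.
639 hashes to 12; slot 12 is free => place at 12.
460 hashes to 10, h2=13; 10 taken => place at 6.
735 hashes to 5, h2=16; 5,4,3,2 taken => place at 1.
Table: [-, 735, 169, 16, 178, 38, 460, -, 917, 73, 135, 558, 639, -, -, -, -]

8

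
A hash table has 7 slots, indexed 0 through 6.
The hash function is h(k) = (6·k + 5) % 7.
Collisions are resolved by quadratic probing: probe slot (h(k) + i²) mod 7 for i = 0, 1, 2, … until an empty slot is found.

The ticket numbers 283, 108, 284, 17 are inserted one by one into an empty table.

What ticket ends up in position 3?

108

283 hashes to 2; slot 2 is free → place at 2.
108 hashes to 2; 2 taken → place at 3.
284 hashes to 1; slot 1 is free → place at 1.
17 hashes to 2; 2,3 taken → place at 6.
Table: [∅, 284, 283, 108, ∅, ∅, 17]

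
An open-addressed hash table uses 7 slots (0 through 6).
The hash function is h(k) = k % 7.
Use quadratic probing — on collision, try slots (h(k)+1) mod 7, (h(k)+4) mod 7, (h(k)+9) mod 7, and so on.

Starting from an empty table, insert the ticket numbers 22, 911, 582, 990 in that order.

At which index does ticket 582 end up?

5

22: h=1 → slot 1
911: h=1, probe 1,2 → slot 2
582: h=1, probe 1,2,5 → slot 5
990: h=3 → slot 3
Table: [∅, 22, 911, 990, ∅, 582, ∅]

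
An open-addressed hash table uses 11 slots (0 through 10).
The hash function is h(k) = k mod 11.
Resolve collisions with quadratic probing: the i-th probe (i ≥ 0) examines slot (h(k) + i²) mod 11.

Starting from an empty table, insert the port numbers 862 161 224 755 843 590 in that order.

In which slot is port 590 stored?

1

862 hashes to 4; slot 4 is free -> place at 4.
161 hashes to 7; slot 7 is free -> place at 7.
224 hashes to 4; 4 taken -> place at 5.
755 hashes to 7; 7 taken -> place at 8.
843 hashes to 7; 7,8 taken -> place at 0.
590 hashes to 7; 7,8,0,5 taken -> place at 1.
Table: [843, 590, _, _, 862, 224, _, 161, 755, _, _]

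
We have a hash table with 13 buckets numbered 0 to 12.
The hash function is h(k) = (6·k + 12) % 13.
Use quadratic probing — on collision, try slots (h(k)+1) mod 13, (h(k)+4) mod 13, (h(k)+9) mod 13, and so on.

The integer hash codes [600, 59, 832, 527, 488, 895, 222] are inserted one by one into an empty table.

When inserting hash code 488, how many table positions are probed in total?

600: h=11 → slot 11
59: h=2 → slot 2
832: h=12 → slot 12
527: h=2, probe 2,3 → slot 3
488: h=2, probe 2,3,6 → slot 6
895: h=0 → slot 0
222: h=5 → slot 5
Table: [895, -, 59, 527, -, 222, 488, -, -, -, -, 600, 832]

3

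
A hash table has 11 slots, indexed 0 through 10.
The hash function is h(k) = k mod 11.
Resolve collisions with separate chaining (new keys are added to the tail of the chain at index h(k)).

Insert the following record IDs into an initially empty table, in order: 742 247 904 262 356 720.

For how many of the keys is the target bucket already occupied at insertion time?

Insert 742: h=5, bucket 5 empty -> new chain.
Insert 247: h=5, bucket 5 nonempty -> append to chain.
Insert 904: h=2, bucket 2 empty -> new chain.
Insert 262: h=9, bucket 9 empty -> new chain.
Insert 356: h=4, bucket 4 empty -> new chain.
Insert 720: h=5, bucket 5 nonempty -> append to chain.
Final buckets:
0: .
1: .
2: 904
3: .
4: 356
5: 742 -> 247 -> 720
6: .
7: .
8: .
9: 262
10: .

2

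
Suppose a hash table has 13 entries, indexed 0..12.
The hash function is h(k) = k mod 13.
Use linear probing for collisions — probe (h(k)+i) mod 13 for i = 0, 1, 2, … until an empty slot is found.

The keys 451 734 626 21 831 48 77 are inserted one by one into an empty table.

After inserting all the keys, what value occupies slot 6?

451: h=9 => slot 9
734: h=6 => slot 6
626: h=2 => slot 2
21: h=8 => slot 8
831: h=12 => slot 12
48: h=9, probe 9,10 => slot 10
77: h=12, probe 12,0 => slot 0
Table: [77, _, 626, _, _, _, 734, _, 21, 451, 48, _, 831]

734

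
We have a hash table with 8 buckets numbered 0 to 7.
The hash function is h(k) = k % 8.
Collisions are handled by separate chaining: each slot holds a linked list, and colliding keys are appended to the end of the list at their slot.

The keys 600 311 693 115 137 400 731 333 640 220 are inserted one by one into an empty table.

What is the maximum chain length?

Insert 600: h=0, bucket 0 empty -> new chain.
Insert 311: h=7, bucket 7 empty -> new chain.
Insert 693: h=5, bucket 5 empty -> new chain.
Insert 115: h=3, bucket 3 empty -> new chain.
Insert 137: h=1, bucket 1 empty -> new chain.
Insert 400: h=0, bucket 0 nonempty -> append to chain.
Insert 731: h=3, bucket 3 nonempty -> append to chain.
Insert 333: h=5, bucket 5 nonempty -> append to chain.
Insert 640: h=0, bucket 0 nonempty -> append to chain.
Insert 220: h=4, bucket 4 empty -> new chain.
Final buckets:
0: 600 -> 400 -> 640
1: 137
2: .
3: 115 -> 731
4: 220
5: 693 -> 333
6: .
7: 311

3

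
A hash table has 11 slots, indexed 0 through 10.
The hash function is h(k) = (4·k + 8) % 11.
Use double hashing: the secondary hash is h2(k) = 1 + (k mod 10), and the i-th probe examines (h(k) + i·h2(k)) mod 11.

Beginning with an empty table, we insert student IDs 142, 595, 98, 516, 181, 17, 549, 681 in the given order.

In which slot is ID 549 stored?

3

142 hashes to 4; slot 4 is free => place at 4.
595 hashes to 1; slot 1 is free => place at 1.
98 hashes to 4, h2=9; 4 taken => place at 2.
516 hashes to 4, h2=7; 4 taken => place at 0.
181 hashes to 6; slot 6 is free => place at 6.
17 hashes to 10; slot 10 is free => place at 10.
549 hashes to 4, h2=10; 4 taken => place at 3.
681 hashes to 4, h2=2; 4,6 taken => place at 8.
Table: [516, 595, 98, 549, 142, _, 181, _, 681, _, 17]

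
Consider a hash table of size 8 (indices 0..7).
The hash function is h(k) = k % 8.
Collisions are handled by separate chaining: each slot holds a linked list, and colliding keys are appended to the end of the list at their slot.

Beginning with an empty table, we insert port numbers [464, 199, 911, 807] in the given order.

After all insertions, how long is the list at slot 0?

1

Insert 464: h=0, bucket 0 empty -> new chain.
Insert 199: h=7, bucket 7 empty -> new chain.
Insert 911: h=7, bucket 7 nonempty -> append to chain.
Insert 807: h=7, bucket 7 nonempty -> append to chain.
Final buckets:
0: 464
1: ∅
2: ∅
3: ∅
4: ∅
5: ∅
6: ∅
7: 199 -> 911 -> 807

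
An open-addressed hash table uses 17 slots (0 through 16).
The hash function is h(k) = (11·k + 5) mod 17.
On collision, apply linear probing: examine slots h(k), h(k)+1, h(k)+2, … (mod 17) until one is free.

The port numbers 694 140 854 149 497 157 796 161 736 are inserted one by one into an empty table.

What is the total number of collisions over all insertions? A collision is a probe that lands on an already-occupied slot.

7

Insert 694: h=6, slot 6 empty => index 6.
Insert 140: h=15, slot 15 empty => index 15.
Insert 854: h=15, slot 15 occupied => index 16.
Insert 149: h=12, slot 12 empty => index 12.
Insert 497: h=15, slots 15,16 occupied => index 0.
Insert 157: h=15, slots 15,16,0 occupied => index 1.
Insert 796: h=6, slot 6 occupied => index 7.
Insert 161: h=8, slot 8 empty => index 8.
Insert 736: h=9, slot 9 empty => index 9.
Table: [497, 157, —, —, —, —, 694, 796, 161, 736, —, —, 149, —, —, 140, 854]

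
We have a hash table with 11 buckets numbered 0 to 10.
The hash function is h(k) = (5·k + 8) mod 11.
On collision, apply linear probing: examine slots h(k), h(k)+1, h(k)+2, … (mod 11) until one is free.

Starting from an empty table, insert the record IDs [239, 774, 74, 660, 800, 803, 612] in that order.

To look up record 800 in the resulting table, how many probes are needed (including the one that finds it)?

239: h=4 -> slot 4
774: h=6 -> slot 6
74: h=4, probe 4,5 -> slot 5
660: h=8 -> slot 8
800: h=4, probe 4,5,6,7 -> slot 7
803: h=8, probe 8,9 -> slot 9
612: h=10 -> slot 10
Table: [., ., ., ., 239, 74, 774, 800, 660, 803, 612]
Lookup 800: h=4, probe 4,5,6,7 → found at 7.

4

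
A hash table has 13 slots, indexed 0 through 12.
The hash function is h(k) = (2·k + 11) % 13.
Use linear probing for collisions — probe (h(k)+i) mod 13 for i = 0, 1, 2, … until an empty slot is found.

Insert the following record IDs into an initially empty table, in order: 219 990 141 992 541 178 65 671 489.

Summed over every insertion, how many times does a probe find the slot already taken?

Insert 219: h=7, slot 7 empty => index 7.
Insert 990: h=2, slot 2 empty => index 2.
Insert 141: h=7, slot 7 occupied => index 8.
Insert 992: h=6, slot 6 empty => index 6.
Insert 541: h=1, slot 1 empty => index 1.
Insert 178: h=3, slot 3 empty => index 3.
Insert 65: h=11, slot 11 empty => index 11.
Insert 671: h=1, slots 1,2,3 occupied => index 4.
Insert 489: h=1, slots 1,2,3,4 occupied => index 5.
Table: [_, 541, 990, 178, 671, 489, 992, 219, 141, _, _, 65, _]

8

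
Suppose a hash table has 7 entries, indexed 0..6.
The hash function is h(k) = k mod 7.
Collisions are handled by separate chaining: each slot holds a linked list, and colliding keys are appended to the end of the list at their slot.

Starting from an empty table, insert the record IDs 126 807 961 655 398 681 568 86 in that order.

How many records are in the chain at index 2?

4

126 -> bucket 0
807 -> bucket 2
961 -> bucket 2 (collision)
655 -> bucket 4
398 -> bucket 6
681 -> bucket 2 (collision)
568 -> bucket 1
86 -> bucket 2 (collision)
Final buckets:
0: 126
1: 568
2: 807 -> 961 -> 681 -> 86
3: -
4: 655
5: -
6: 398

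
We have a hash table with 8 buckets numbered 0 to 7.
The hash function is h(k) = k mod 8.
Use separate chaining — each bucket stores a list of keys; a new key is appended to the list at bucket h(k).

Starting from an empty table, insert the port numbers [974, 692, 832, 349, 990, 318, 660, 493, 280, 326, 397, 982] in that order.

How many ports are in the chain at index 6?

974 -> bucket 6
692 -> bucket 4
832 -> bucket 0
349 -> bucket 5
990 -> bucket 6 (collision)
318 -> bucket 6 (collision)
660 -> bucket 4 (collision)
493 -> bucket 5 (collision)
280 -> bucket 0 (collision)
326 -> bucket 6 (collision)
397 -> bucket 5 (collision)
982 -> bucket 6 (collision)
Final buckets:
0: 832 -> 280
1: —
2: —
3: —
4: 692 -> 660
5: 349 -> 493 -> 397
6: 974 -> 990 -> 318 -> 326 -> 982
7: —

5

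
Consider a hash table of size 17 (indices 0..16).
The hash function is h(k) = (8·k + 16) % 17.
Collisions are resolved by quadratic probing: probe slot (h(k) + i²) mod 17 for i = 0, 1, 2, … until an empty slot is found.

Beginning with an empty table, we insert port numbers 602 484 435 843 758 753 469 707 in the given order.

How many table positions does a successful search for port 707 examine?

6

Insert 602: h=4, slot 4 empty -> index 4.
Insert 484: h=12, slot 12 empty -> index 12.
Insert 435: h=11, slot 11 empty -> index 11.
Insert 843: h=11, slots 11,12 occupied -> index 15.
Insert 758: h=11, slots 11,12,15 occupied -> index 3.
Insert 753: h=5, slot 5 empty -> index 5.
Insert 469: h=11, slots 11,12,15,3 occupied -> index 10.
Insert 707: h=11, slots 11,12,15,3,10 occupied -> index 2.
Table: [_, _, 707, 758, 602, 753, _, _, _, _, 469, 435, 484, _, _, 843, _]
Lookup 707: h=11, probe 11,12,15,3,10,2 → found at 2.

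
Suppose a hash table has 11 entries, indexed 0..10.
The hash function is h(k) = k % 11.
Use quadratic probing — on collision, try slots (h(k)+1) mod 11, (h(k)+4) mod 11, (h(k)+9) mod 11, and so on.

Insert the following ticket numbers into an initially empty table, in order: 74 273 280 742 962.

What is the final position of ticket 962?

3

74 hashes to 8; slot 8 is free → place at 8.
273 hashes to 9; slot 9 is free → place at 9.
280 hashes to 5; slot 5 is free → place at 5.
742 hashes to 5; 5 taken → place at 6.
962 hashes to 5; 5,6,9 taken → place at 3.
Table: [., ., ., 962, ., 280, 742, ., 74, 273, .]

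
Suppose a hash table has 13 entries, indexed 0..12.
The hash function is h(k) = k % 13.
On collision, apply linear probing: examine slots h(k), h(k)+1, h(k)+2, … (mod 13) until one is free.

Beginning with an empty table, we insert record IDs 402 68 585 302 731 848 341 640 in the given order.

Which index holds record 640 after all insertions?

8

402 hashes to 12; slot 12 is free => place at 12.
68 hashes to 3; slot 3 is free => place at 3.
585 hashes to 0; slot 0 is free => place at 0.
302 hashes to 3; 3 taken => place at 4.
731 hashes to 3; 3,4 taken => place at 5.
848 hashes to 3; 3,4,5 taken => place at 6.
341 hashes to 3; 3,4,5,6 taken => place at 7.
640 hashes to 3; 3,4,5,6,7 taken => place at 8.
Table: [585, -, -, 68, 302, 731, 848, 341, 640, -, -, -, 402]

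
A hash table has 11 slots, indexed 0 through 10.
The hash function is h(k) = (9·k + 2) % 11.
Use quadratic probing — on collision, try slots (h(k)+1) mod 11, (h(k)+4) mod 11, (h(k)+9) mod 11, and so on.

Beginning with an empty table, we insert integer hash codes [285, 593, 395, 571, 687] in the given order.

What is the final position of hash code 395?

8

Insert 285: h=4, slot 4 empty → index 4.
Insert 593: h=4, slot 4 occupied → index 5.
Insert 395: h=4, slots 4,5 occupied → index 8.
Insert 571: h=4, slots 4,5,8 occupied → index 2.
Insert 687: h=3, slot 3 empty → index 3.
Table: [∅, ∅, 571, 687, 285, 593, ∅, ∅, 395, ∅, ∅]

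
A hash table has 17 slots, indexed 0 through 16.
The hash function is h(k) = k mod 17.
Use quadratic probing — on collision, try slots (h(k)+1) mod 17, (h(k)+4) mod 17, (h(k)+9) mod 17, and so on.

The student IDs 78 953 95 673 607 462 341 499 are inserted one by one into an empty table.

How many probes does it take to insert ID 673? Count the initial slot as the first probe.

Insert 78: h=10, slot 10 empty → index 10.
Insert 953: h=1, slot 1 empty → index 1.
Insert 95: h=10, slot 10 occupied → index 11.
Insert 673: h=10, slots 10,11 occupied → index 14.
Insert 607: h=12, slot 12 empty → index 12.
Insert 462: h=3, slot 3 empty → index 3.
Insert 341: h=1, slot 1 occupied → index 2.
Insert 499: h=6, slot 6 empty → index 6.
Table: [_, 953, 341, 462, _, _, 499, _, _, _, 78, 95, 607, _, 673, _, _]

3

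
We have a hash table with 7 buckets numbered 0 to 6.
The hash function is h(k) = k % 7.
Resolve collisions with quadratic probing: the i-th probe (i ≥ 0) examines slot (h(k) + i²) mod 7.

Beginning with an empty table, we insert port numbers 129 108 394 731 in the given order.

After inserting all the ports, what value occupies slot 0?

731

129 hashes to 3; slot 3 is free → place at 3.
108 hashes to 3; 3 taken → place at 4.
394 hashes to 2; slot 2 is free → place at 2.
731 hashes to 3; 3,4 taken → place at 0.
Table: [731, _, 394, 129, 108, _, _]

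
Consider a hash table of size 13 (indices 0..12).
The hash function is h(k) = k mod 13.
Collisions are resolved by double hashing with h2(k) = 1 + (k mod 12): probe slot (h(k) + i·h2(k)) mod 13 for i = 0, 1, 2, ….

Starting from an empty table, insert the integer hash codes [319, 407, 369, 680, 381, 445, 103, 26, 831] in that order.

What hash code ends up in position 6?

26

319: h=7 → slot 7
407: h=4 → slot 4
369: h=5 → slot 5
680: h=4, h2=9, probe 4,0 → slot 0
381: h=4, h2=10, probe 4,1 → slot 1
445: h=3 → slot 3
103: h=12 → slot 12
26: h=0, h2=3, probe 0,3,6 → slot 6
831: h=12, h2=4, probe 12,3,7,11 → slot 11
Table: [680, 381, _, 445, 407, 369, 26, 319, _, _, _, 831, 103]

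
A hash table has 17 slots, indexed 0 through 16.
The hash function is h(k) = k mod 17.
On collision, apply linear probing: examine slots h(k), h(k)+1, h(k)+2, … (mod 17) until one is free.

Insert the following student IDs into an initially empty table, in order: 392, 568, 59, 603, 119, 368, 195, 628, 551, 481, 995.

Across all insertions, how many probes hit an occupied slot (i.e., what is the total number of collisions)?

Insert 392: h=1, slot 1 empty → index 1.
Insert 568: h=7, slot 7 empty → index 7.
Insert 59: h=8, slot 8 empty → index 8.
Insert 603: h=8, slot 8 occupied → index 9.
Insert 119: h=0, slot 0 empty → index 0.
Insert 368: h=11, slot 11 empty → index 11.
Insert 195: h=8, slots 8,9 occupied → index 10.
Insert 628: h=16, slot 16 empty → index 16.
Insert 551: h=7, slots 7,8,9,10,11 occupied → index 12.
Insert 481: h=5, slot 5 empty → index 5.
Insert 995: h=9, slots 9,10,11,12 occupied → index 13.
Table: [119, 392, _, _, _, 481, _, 568, 59, 603, 195, 368, 551, 995, _, _, 628]

12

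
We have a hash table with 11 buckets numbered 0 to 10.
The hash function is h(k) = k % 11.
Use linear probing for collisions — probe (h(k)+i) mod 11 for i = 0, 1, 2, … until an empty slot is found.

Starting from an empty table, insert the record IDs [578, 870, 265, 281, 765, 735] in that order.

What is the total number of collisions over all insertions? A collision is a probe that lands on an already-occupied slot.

Insert 578: h=6, slot 6 empty => index 6.
Insert 870: h=1, slot 1 empty => index 1.
Insert 265: h=1, slot 1 occupied => index 2.
Insert 281: h=6, slot 6 occupied => index 7.
Insert 765: h=6, slots 6,7 occupied => index 8.
Insert 735: h=9, slot 9 empty => index 9.
Table: [-, 870, 265, -, -, -, 578, 281, 765, 735, -]

4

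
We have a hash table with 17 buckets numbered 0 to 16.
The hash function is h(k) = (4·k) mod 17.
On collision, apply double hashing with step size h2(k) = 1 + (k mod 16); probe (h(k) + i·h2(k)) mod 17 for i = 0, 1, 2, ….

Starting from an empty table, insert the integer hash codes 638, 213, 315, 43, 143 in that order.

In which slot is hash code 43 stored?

Insert 638: h=2, slot 2 empty => index 2.
Insert 213: h=2, h2=6, slot 2 occupied => index 8.
Insert 315: h=2, h2=12, slot 2 occupied => index 14.
Insert 43: h=2, h2=12, slots 2,14 occupied => index 9.
Insert 143: h=11, slot 11 empty => index 11.
Table: [-, -, 638, -, -, -, -, -, 213, 43, -, 143, -, -, 315, -, -]

9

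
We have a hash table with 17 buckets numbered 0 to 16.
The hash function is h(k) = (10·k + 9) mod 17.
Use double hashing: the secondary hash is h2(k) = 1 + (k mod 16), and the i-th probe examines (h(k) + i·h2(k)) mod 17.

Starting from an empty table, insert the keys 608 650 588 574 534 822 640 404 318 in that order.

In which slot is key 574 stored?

608 hashes to 3; slot 3 is free → place at 3.
650 hashes to 15; slot 15 is free → place at 15.
588 hashes to 7; slot 7 is free → place at 7.
574 hashes to 3, h2=15; 3 taken → place at 1.
534 hashes to 11; slot 11 is free → place at 11.
822 hashes to 1, h2=7; 1 taken → place at 8.
640 hashes to 0; slot 0 is free → place at 0.
404 hashes to 3, h2=5; 3,8 taken → place at 13.
318 hashes to 10; slot 10 is free → place at 10.
Table: [640, 574, _, 608, _, _, _, 588, 822, _, 318, 534, _, 404, _, 650, _]

1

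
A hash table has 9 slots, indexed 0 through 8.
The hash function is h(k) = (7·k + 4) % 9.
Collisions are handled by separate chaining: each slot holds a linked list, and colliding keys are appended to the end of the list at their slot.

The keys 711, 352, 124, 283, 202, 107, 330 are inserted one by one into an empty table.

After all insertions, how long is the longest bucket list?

711 -> bucket 4
352 -> bucket 2
124 -> bucket 8
283 -> bucket 5
202 -> bucket 5 (collision)
107 -> bucket 6
330 -> bucket 1
Final buckets:
0: -
1: 330
2: 352
3: -
4: 711
5: 283 -> 202
6: 107
7: -
8: 124

2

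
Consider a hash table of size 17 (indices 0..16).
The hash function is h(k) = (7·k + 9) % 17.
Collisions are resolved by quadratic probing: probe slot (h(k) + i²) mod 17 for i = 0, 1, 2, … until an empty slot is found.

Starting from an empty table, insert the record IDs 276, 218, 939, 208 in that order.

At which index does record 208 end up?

7

276 hashes to 3; slot 3 is free => place at 3.
218 hashes to 5; slot 5 is free => place at 5.
939 hashes to 3; 3 taken => place at 4.
208 hashes to 3; 3,4 taken => place at 7.
Table: [—, —, —, 276, 939, 218, —, 208, —, —, —, —, —, —, —, —, —]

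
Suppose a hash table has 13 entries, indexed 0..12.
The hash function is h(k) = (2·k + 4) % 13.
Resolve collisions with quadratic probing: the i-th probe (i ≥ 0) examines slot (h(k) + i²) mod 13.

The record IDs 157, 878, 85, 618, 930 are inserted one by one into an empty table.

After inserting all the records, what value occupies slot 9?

157: h=6 → slot 6
878: h=5 → slot 5
85: h=5, probe 5,6,9 → slot 9
618: h=5, probe 5,6,9,1 → slot 1
930: h=5, probe 5,6,9,1,8 → slot 8
Table: [., 618, ., ., ., 878, 157, ., 930, 85, ., ., .]

85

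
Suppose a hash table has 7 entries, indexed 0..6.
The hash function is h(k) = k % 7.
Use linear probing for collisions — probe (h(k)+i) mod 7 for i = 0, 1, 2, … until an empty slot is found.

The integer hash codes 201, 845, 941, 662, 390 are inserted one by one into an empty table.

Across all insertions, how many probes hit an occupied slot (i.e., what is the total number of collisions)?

3

Insert 201: h=5, slot 5 empty => index 5.
Insert 845: h=5, slot 5 occupied => index 6.
Insert 941: h=3, slot 3 empty => index 3.
Insert 662: h=4, slot 4 empty => index 4.
Insert 390: h=5, slots 5,6 occupied => index 0.
Table: [390, _, _, 941, 662, 201, 845]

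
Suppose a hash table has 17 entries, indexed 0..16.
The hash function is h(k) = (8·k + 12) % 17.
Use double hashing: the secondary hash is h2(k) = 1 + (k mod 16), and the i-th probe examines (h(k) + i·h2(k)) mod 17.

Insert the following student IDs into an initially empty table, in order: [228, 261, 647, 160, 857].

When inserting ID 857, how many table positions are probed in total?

228: h=0 -> slot 0
261: h=9 -> slot 9
647: h=3 -> slot 3
160: h=0, h2=1, probe 0,1 -> slot 1
857: h=0, h2=10, probe 0,10 -> slot 10
Table: [228, 160, _, 647, _, _, _, _, _, 261, 857, _, _, _, _, _, _]

2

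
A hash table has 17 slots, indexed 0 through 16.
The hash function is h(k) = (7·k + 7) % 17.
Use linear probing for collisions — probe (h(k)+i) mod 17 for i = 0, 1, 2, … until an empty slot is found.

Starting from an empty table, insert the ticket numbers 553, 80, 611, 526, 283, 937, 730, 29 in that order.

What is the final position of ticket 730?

3

553 hashes to 2; slot 2 is free → place at 2.
80 hashes to 6; slot 6 is free → place at 6.
611 hashes to 0; slot 0 is free → place at 0.
526 hashes to 0; 0 taken → place at 1.
283 hashes to 16; slot 16 is free → place at 16.
937 hashes to 4; slot 4 is free → place at 4.
730 hashes to 0; 0,1,2 taken → place at 3.
29 hashes to 6; 6 taken → place at 7.
Table: [611, 526, 553, 730, 937, -, 80, 29, -, -, -, -, -, -, -, -, 283]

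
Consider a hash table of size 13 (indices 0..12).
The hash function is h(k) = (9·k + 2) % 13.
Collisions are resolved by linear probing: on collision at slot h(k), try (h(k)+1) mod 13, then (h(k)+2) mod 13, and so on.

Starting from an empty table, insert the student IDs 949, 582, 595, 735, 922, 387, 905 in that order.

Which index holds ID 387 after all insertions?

4

949: h=2 => slot 2
582: h=1 => slot 1
595: h=1, probe 1,2,3 => slot 3
735: h=0 => slot 0
922: h=6 => slot 6
387: h=1, probe 1,2,3,4 => slot 4
905: h=9 => slot 9
Table: [735, 582, 949, 595, 387, -, 922, -, -, 905, -, -, -]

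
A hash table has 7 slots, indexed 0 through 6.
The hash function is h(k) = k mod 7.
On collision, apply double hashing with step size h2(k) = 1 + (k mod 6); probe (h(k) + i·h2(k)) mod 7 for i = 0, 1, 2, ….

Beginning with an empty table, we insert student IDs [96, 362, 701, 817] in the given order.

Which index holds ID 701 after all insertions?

96 hashes to 5; slot 5 is free -> place at 5.
362 hashes to 5, h2=3; 5 taken -> place at 1.
701 hashes to 1, h2=6; 1 taken -> place at 0.
817 hashes to 5, h2=2; 5,0 taken -> place at 2.
Table: [701, 362, 817, ∅, ∅, 96, ∅]

0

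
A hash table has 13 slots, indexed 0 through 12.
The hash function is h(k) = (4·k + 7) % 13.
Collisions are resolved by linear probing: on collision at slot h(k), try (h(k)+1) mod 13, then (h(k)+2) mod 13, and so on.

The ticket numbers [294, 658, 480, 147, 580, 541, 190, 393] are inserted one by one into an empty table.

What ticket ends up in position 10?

294: h=0 => slot 0
658: h=0, probe 0,1 => slot 1
480: h=3 => slot 3
147: h=10 => slot 10
580: h=0, probe 0,1,2 => slot 2
541: h=0, probe 0,1,2,3,4 => slot 4
190: h=0, probe 0,1,2,3,4,5 => slot 5
393: h=6 => slot 6
Table: [294, 658, 580, 480, 541, 190, 393, ∅, ∅, ∅, 147, ∅, ∅]

147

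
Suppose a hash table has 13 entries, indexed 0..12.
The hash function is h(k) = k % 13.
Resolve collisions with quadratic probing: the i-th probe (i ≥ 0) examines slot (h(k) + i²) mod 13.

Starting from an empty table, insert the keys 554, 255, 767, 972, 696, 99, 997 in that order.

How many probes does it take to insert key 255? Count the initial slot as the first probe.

2

554 hashes to 8; slot 8 is free → place at 8.
255 hashes to 8; 8 taken → place at 9.
767 hashes to 0; slot 0 is free → place at 0.
972 hashes to 10; slot 10 is free → place at 10.
696 hashes to 7; slot 7 is free → place at 7.
99 hashes to 8; 8,9 taken → place at 12.
997 hashes to 9; 9,10,0 taken → place at 5.
Table: [767, ∅, ∅, ∅, ∅, 997, ∅, 696, 554, 255, 972, ∅, 99]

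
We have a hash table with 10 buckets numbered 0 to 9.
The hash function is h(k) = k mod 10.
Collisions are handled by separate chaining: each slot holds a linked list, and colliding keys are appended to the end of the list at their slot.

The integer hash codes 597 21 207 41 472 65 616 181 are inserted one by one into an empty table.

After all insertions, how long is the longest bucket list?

597 -> bucket 7
21 -> bucket 1
207 -> bucket 7 (collision)
41 -> bucket 1 (collision)
472 -> bucket 2
65 -> bucket 5
616 -> bucket 6
181 -> bucket 1 (collision)
Final buckets:
0: .
1: 21 -> 41 -> 181
2: 472
3: .
4: .
5: 65
6: 616
7: 597 -> 207
8: .
9: .

3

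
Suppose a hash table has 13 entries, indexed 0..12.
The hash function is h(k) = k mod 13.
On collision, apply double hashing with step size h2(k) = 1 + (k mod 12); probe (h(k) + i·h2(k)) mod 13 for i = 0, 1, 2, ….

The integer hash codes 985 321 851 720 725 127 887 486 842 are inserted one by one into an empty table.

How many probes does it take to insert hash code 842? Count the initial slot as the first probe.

Insert 985: h=10, slot 10 empty => index 10.
Insert 321: h=9, slot 9 empty => index 9.
Insert 851: h=6, slot 6 empty => index 6.
Insert 720: h=5, slot 5 empty => index 5.
Insert 725: h=10, h2=6, slot 10 occupied => index 3.
Insert 127: h=10, h2=8, slots 10,5 occupied => index 0.
Insert 887: h=3, h2=12, slot 3 occupied => index 2.
Insert 486: h=5, h2=7, slot 5 occupied => index 12.
Insert 842: h=10, h2=3, slots 10,0,3,6,9,12,2,5 occupied => index 8.
Table: [127, —, 887, 725, —, 720, 851, —, 842, 321, 985, —, 486]

9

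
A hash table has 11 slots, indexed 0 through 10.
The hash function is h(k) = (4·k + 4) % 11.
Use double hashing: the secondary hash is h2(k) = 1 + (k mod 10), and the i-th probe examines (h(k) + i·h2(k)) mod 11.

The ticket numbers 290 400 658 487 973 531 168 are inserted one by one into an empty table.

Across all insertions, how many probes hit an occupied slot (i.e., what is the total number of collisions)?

Insert 290: h=9, slot 9 empty → index 9.
Insert 400: h=9, h2=1, slot 9 occupied → index 10.
Insert 658: h=7, slot 7 empty → index 7.
Insert 487: h=5, slot 5 empty → index 5.
Insert 973: h=2, slot 2 empty → index 2.
Insert 531: h=5, h2=2, slots 5,7,9 occupied → index 0.
Insert 168: h=5, h2=9, slot 5 occupied → index 3.
Table: [531, —, 973, 168, —, 487, —, 658, —, 290, 400]

5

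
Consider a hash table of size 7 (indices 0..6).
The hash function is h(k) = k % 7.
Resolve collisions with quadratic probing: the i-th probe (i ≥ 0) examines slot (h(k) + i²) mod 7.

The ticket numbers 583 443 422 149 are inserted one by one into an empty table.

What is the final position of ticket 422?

Insert 583: h=2, slot 2 empty → index 2.
Insert 443: h=2, slot 2 occupied → index 3.
Insert 422: h=2, slots 2,3 occupied → index 6.
Insert 149: h=2, slots 2,3,6 occupied → index 4.
Table: [., ., 583, 443, 149, ., 422]

6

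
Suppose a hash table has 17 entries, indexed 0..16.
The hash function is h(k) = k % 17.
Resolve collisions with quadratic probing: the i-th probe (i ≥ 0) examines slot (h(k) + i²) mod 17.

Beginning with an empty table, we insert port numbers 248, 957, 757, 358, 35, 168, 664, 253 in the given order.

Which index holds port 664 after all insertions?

Insert 248: h=10, slot 10 empty -> index 10.
Insert 957: h=5, slot 5 empty -> index 5.
Insert 757: h=9, slot 9 empty -> index 9.
Insert 358: h=1, slot 1 empty -> index 1.
Insert 35: h=1, slot 1 occupied -> index 2.
Insert 168: h=15, slot 15 empty -> index 15.
Insert 664: h=1, slots 1,2,5,10 occupied -> index 0.
Insert 253: h=15, slot 15 occupied -> index 16.
Table: [664, 358, 35, _, _, 957, _, _, _, 757, 248, _, _, _, _, 168, 253]

0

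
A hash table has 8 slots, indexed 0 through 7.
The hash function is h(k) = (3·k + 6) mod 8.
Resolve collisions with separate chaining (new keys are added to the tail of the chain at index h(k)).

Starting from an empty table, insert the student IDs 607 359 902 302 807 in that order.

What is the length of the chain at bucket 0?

2

Insert 607: h=3, bucket 3 empty -> new chain.
Insert 359: h=3, bucket 3 nonempty -> append to chain.
Insert 902: h=0, bucket 0 empty -> new chain.
Insert 302: h=0, bucket 0 nonempty -> append to chain.
Insert 807: h=3, bucket 3 nonempty -> append to chain.
Final buckets:
0: 902 -> 302
1: -
2: -
3: 607 -> 359 -> 807
4: -
5: -
6: -
7: -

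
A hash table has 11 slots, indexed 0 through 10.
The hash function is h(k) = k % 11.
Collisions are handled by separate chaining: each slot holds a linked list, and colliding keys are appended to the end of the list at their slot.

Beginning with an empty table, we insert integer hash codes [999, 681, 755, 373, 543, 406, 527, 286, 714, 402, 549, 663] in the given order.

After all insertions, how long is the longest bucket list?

Insert 999: h=9, bucket 9 empty → new chain.
Insert 681: h=10, bucket 10 empty → new chain.
Insert 755: h=7, bucket 7 empty → new chain.
Insert 373: h=10, bucket 10 nonempty → append to chain.
Insert 543: h=4, bucket 4 empty → new chain.
Insert 406: h=10, bucket 10 nonempty → append to chain.
Insert 527: h=10, bucket 10 nonempty → append to chain.
Insert 286: h=0, bucket 0 empty → new chain.
Insert 714: h=10, bucket 10 nonempty → append to chain.
Insert 402: h=6, bucket 6 empty → new chain.
Insert 549: h=10, bucket 10 nonempty → append to chain.
Insert 663: h=3, bucket 3 empty → new chain.
Final buckets:
0: 286
1: _
2: _
3: 663
4: 543
5: _
6: 402
7: 755
8: _
9: 999
10: 681 -> 373 -> 406 -> 527 -> 714 -> 549

6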